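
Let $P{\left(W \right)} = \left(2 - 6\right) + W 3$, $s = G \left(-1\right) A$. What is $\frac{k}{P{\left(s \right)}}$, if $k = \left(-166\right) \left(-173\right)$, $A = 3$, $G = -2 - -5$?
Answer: $- \frac{28718}{31} \approx -926.39$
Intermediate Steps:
$G = 3$ ($G = -2 + 5 = 3$)
$k = 28718$
$s = -9$ ($s = 3 \left(-1\right) 3 = \left(-3\right) 3 = -9$)
$P{\left(W \right)} = -4 + 3 W$ ($P{\left(W \right)} = \left(2 - 6\right) + 3 W = -4 + 3 W$)
$\frac{k}{P{\left(s \right)}} = \frac{28718}{-4 + 3 \left(-9\right)} = \frac{28718}{-4 - 27} = \frac{28718}{-31} = 28718 \left(- \frac{1}{31}\right) = - \frac{28718}{31}$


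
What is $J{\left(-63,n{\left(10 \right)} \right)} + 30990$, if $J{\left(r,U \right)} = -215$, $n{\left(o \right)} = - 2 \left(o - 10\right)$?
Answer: $30775$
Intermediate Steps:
$n{\left(o \right)} = 20 - 2 o$ ($n{\left(o \right)} = - 2 \left(-10 + o\right) = 20 - 2 o$)
$J{\left(-63,n{\left(10 \right)} \right)} + 30990 = -215 + 30990 = 30775$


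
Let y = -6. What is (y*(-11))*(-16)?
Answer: -1056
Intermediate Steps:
(y*(-11))*(-16) = -6*(-11)*(-16) = 66*(-16) = -1056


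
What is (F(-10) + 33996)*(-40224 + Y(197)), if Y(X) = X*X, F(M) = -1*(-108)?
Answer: -48257160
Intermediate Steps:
F(M) = 108
Y(X) = X**2
(F(-10) + 33996)*(-40224 + Y(197)) = (108 + 33996)*(-40224 + 197**2) = 34104*(-40224 + 38809) = 34104*(-1415) = -48257160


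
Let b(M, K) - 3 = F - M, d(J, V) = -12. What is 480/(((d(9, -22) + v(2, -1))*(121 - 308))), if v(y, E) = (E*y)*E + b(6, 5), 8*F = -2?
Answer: 1920/9911 ≈ 0.19372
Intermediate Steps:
F = -¼ (F = (⅛)*(-2) = -¼ ≈ -0.25000)
b(M, K) = 11/4 - M (b(M, K) = 3 + (-¼ - M) = 11/4 - M)
v(y, E) = -13/4 + y*E² (v(y, E) = (E*y)*E + (11/4 - 1*6) = y*E² + (11/4 - 6) = y*E² - 13/4 = -13/4 + y*E²)
480/(((d(9, -22) + v(2, -1))*(121 - 308))) = 480/(((-12 + (-13/4 + 2*(-1)²))*(121 - 308))) = 480/(((-12 + (-13/4 + 2*1))*(-187))) = 480/(((-12 + (-13/4 + 2))*(-187))) = 480/(((-12 - 5/4)*(-187))) = 480/((-53/4*(-187))) = 480/(9911/4) = 480*(4/9911) = 1920/9911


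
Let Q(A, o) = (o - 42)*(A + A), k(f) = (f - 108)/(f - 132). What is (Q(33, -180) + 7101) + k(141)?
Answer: -22642/3 ≈ -7547.3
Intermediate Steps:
k(f) = (-108 + f)/(-132 + f)
Q(A, o) = 2*A*(-42 + o) (Q(A, o) = (-42 + o)*(2*A) = 2*A*(-42 + o))
(Q(33, -180) + 7101) + k(141) = (2*33*(-42 - 180) + 7101) + (-108 + 141)/(-132 + 141) = (2*33*(-222) + 7101) + 33/9 = (-14652 + 7101) + (1/9)*33 = -7551 + 11/3 = -22642/3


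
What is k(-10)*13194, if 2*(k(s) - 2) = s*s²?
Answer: -6570612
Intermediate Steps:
k(s) = 2 + s³/2 (k(s) = 2 + (s*s²)/2 = 2 + s³/2)
k(-10)*13194 = (2 + (½)*(-10)³)*13194 = (2 + (½)*(-1000))*13194 = (2 - 500)*13194 = -498*13194 = -6570612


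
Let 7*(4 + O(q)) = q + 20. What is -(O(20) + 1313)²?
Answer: -84695209/49 ≈ -1.7285e+6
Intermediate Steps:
O(q) = -8/7 + q/7 (O(q) = -4 + (q + 20)/7 = -4 + (20 + q)/7 = -4 + (20/7 + q/7) = -8/7 + q/7)
-(O(20) + 1313)² = -((-8/7 + (⅐)*20) + 1313)² = -((-8/7 + 20/7) + 1313)² = -(12/7 + 1313)² = -(9203/7)² = -1*84695209/49 = -84695209/49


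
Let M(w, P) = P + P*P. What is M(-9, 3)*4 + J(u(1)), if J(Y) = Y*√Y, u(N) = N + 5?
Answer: 48 + 6*√6 ≈ 62.697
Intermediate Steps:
u(N) = 5 + N
M(w, P) = P + P²
J(Y) = Y^(3/2)
M(-9, 3)*4 + J(u(1)) = (3*(1 + 3))*4 + (5 + 1)^(3/2) = (3*4)*4 + 6^(3/2) = 12*4 + 6*√6 = 48 + 6*√6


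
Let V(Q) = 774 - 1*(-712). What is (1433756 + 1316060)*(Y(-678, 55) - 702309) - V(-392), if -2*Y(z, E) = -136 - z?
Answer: -1931965726766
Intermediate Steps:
Y(z, E) = 68 + z/2 (Y(z, E) = -(-136 - z)/2 = 68 + z/2)
V(Q) = 1486 (V(Q) = 774 + 712 = 1486)
(1433756 + 1316060)*(Y(-678, 55) - 702309) - V(-392) = (1433756 + 1316060)*((68 + (½)*(-678)) - 702309) - 1*1486 = 2749816*((68 - 339) - 702309) - 1486 = 2749816*(-271 - 702309) - 1486 = 2749816*(-702580) - 1486 = -1931965725280 - 1486 = -1931965726766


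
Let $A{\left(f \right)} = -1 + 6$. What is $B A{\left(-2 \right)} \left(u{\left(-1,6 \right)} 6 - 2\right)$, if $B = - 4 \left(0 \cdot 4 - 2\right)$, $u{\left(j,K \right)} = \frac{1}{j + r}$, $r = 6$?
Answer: $-32$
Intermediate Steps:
$u{\left(j,K \right)} = \frac{1}{6 + j}$ ($u{\left(j,K \right)} = \frac{1}{j + 6} = \frac{1}{6 + j}$)
$A{\left(f \right)} = 5$
$B = 8$ ($B = - 4 \left(0 - 2\right) = \left(-4\right) \left(-2\right) = 8$)
$B A{\left(-2 \right)} \left(u{\left(-1,6 \right)} 6 - 2\right) = 8 \cdot 5 \left(\frac{1}{6 - 1} \cdot 6 - 2\right) = 40 \left(\frac{1}{5} \cdot 6 - 2\right) = 40 \left(\frac{6}{5} - 2\right) = 40 \left(- \frac{4}{5}\right) = -32$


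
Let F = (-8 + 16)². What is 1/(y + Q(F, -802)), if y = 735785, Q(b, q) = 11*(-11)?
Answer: 1/735664 ≈ 1.3593e-6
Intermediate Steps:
F = 64 (F = 8² = 64)
Q(b, q) = -121
1/(y + Q(F, -802)) = 1/(735785 - 121) = 1/735664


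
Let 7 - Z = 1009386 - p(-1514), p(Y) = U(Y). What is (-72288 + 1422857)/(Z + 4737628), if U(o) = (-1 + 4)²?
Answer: 1350569/3728258 ≈ 0.36225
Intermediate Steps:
U(o) = 9 (U(o) = 3² = 9)
p(Y) = 9
Z = -1009370 (Z = 7 - (1009386 - 1*9) = 7 - (1009386 - 9) = 7 - 1*1009377 = 7 - 1009377 = -1009370)
(-72288 + 1422857)/(Z + 4737628) = (-72288 + 1422857)/(-1009370 + 4737628) = 1350569/3728258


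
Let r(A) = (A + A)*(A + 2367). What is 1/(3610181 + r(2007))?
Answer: 1/21167417 ≈ 4.7242e-8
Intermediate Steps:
r(A) = 2*A*(2367 + A) (r(A) = (2*A)*(2367 + A) = 2*A*(2367 + A))
1/(3610181 + r(2007)) = 1/(3610181 + 2*2007*(2367 + 2007)) = 1/(3610181 + 2*2007*4374) = 1/(3610181 + 17557236) = 1/21167417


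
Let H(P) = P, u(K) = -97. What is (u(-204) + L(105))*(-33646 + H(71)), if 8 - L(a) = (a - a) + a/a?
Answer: 3021750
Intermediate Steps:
L(a) = 7 (L(a) = 8 - ((a - a) + a/a) = 8 - (0 + 1) = 8 - 1*1 = 8 - 1 = 7)
(u(-204) + L(105))*(-33646 + H(71)) = (-97 + 7)*(-33646 + 71) = -90*(-33575) = 3021750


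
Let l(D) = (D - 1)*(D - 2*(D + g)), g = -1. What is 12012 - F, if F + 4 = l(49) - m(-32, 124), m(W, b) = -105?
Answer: 14167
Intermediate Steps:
l(D) = (-1 + D)*(2 - D) (l(D) = (D - 1)*(D - 2*(D - 1)) = (-1 + D)*(D - 2*(-1 + D)) = (-1 + D)*(D + (2 - 2*D)) = (-1 + D)*(2 - D))
F = -2155 (F = -4 + ((-2 - 1*49**2 + 3*49) - 1*(-105)) = -4 + ((-2 - 1*2401 + 147) + 105) = -4 + ((-2 - 2401 + 147) + 105) = -4 + (-2256 + 105) = -4 - 2151 = -2155)
12012 - F = 12012 - 1*(-2155) = 12012 + 2155 = 14167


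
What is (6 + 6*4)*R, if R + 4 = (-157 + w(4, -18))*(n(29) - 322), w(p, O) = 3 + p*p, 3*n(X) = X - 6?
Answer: 1301220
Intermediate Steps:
n(X) = -2 + X/3 (n(X) = (X - 6)/3 = (-6 + X)/3 = -2 + X/3)
w(p, O) = 3 + p²
R = 43374 (R = -4 + (-157 + (3 + 4²))*((-2 + (⅓)*29) - 322) = -4 + (-157 + (3 + 16))*((-2 + 29/3) - 322) = -4 + (-157 + 19)*(23/3 - 322) = -4 - 138*(-943/3) = -4 + 43378 = 43374)
(6 + 6*4)*R = (6 + 6*4)*43374 = (6 + 24)*43374 = 30*43374 = 1301220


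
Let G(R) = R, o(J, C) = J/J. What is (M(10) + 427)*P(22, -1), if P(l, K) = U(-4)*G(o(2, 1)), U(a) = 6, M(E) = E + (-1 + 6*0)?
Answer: 2616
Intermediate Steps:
o(J, C) = 1
M(E) = -1 + E (M(E) = E + (-1 + 0) = E - 1 = -1 + E)
P(l, K) = 6 (P(l, K) = 6*1 = 6)
(M(10) + 427)*P(22, -1) = ((-1 + 10) + 427)*6 = (9 + 427)*6 = 436*6 = 2616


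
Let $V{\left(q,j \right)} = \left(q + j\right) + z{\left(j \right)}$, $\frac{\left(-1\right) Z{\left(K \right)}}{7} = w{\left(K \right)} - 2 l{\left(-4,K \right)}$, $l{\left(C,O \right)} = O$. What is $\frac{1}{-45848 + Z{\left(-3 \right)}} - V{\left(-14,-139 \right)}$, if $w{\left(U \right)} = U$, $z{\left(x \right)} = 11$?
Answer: $\frac{6513397}{45869} \approx 142.0$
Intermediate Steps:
$Z{\left(K \right)} = 7 K$ ($Z{\left(K \right)} = - 7 \left(K - 2 K\right) = - 7 \left(- K\right) = 7 K$)
$V{\left(q,j \right)} = 11 + j + q$ ($V{\left(q,j \right)} = \left(q + j\right) + 11 = \left(j + q\right) + 11 = 11 + j + q$)
$\frac{1}{-45848 + Z{\left(-3 \right)}} - V{\left(-14,-139 \right)} = \frac{1}{-45848 + 7 \left(-3\right)} - \left(11 - 139 - 14\right) = \frac{1}{-45848 - 21} - -142 = \frac{1}{-45869} + 142 = - \frac{1}{45869} + 142 = \frac{6513397}{45869}$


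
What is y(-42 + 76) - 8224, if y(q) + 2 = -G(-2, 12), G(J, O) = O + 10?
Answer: -8248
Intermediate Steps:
G(J, O) = 10 + O
y(q) = -24 (y(q) = -2 - (10 + 12) = -2 - 1*22 = -2 - 22 = -24)
y(-42 + 76) - 8224 = -24 - 8224 = -8248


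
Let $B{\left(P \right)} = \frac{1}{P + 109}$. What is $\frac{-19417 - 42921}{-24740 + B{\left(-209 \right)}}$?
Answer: $\frac{6233800}{2474001} \approx 2.5197$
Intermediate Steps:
$B{\left(P \right)} = \frac{1}{109 + P}$
$\frac{-19417 - 42921}{-24740 + B{\left(-209 \right)}} = \frac{-19417 - 42921}{-24740 + \frac{1}{109 - 209}} = - \frac{62338}{-24740 + \frac{1}{-100}} = - \frac{62338}{-24740 - \frac{1}{100}} = - \frac{62338}{- \frac{2474001}{100}} = \left(-62338\right) \left(- \frac{100}{2474001}\right) = \frac{6233800}{2474001}$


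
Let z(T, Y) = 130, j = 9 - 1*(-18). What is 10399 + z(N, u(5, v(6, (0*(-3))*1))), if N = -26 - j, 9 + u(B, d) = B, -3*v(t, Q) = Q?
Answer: 10529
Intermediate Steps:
j = 27 (j = 9 + 18 = 27)
v(t, Q) = -Q/3
u(B, d) = -9 + B
N = -53 (N = -26 - 1*27 = -26 - 27 = -53)
10399 + z(N, u(5, v(6, (0*(-3))*1))) = 10399 + 130 = 10529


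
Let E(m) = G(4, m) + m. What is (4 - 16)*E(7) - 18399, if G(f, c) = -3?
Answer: -18447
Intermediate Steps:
E(m) = -3 + m
(4 - 16)*E(7) - 18399 = (4 - 16)*(-3 + 7) - 18399 = -12*4 - 18399 = -48 - 18399 = -18447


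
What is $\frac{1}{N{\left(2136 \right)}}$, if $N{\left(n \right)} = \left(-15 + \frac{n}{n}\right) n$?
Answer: $- \frac{1}{29904} \approx -3.344 \cdot 10^{-5}$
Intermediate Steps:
$N{\left(n \right)} = - 14 n$ ($N{\left(n \right)} = \left(-15 + 1\right) n = - 14 n$)
$\frac{1}{N{\left(2136 \right)}} = \frac{1}{\left(-14\right) 2136} = \frac{1}{-29904} = - \frac{1}{29904}$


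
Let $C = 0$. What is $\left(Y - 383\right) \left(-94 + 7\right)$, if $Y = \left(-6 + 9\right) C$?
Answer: $33321$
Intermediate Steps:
$Y = 0$ ($Y = \left(-6 + 9\right) 0 = 3 \cdot 0 = 0$)
$\left(Y - 383\right) \left(-94 + 7\right) = \left(0 - 383\right) \left(-94 + 7\right) = \left(-383\right) \left(-87\right) = 33321$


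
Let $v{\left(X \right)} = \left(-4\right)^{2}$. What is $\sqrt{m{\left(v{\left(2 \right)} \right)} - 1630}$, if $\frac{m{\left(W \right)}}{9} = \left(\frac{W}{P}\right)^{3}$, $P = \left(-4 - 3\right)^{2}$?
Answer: $\frac{i \sqrt{191731006}}{343} \approx 40.369 i$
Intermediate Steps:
$v{\left(X \right)} = 16$
$P = 49$ ($P = \left(-7\right)^{2} = 49$)
$m{\left(W \right)} = \frac{9 W^{3}}{117649}$ ($m{\left(W \right)} = 9 \left(\frac{W}{49}\right)^{3} = 9 \frac{W^{3}}{117649} = \frac{9 W^{3}}{117649}$)
$\sqrt{m{\left(v{\left(2 \right)} \right)} - 1630} = \sqrt{\frac{9 \cdot 16^{3}}{117649} - 1630} = \sqrt{\frac{9}{117649} \cdot 4096 - 1630} = \sqrt{\frac{36864}{117649} - 1630} = \sqrt{- \frac{191731006}{117649}} = \frac{i \sqrt{191731006}}{343}$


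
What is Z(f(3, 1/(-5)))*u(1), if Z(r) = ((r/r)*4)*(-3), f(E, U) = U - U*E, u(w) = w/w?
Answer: -12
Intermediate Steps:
u(w) = 1
f(E, U) = U - E*U
Z(r) = -12 (Z(r) = (1*4)*(-3) = 4*(-3) = -12)
Z(f(3, 1/(-5)))*u(1) = -12*1 = -12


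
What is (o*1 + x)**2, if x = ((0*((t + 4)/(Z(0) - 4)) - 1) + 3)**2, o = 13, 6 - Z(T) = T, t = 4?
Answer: 289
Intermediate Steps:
Z(T) = 6 - T
x = 4 (x = ((0*((4 + 4)/((6 - 1*0) - 4)) - 1) + 3)**2 = ((0*(8/((6 + 0) - 4)) - 1) + 3)**2 = ((0*(8/(6 - 4)) - 1) + 3)**2 = ((0*(8/2) - 1) + 3)**2 = ((0*(8*(1/2)) - 1) + 3)**2 = ((0*4 - 1) + 3)**2 = ((0 - 1) + 3)**2 = (-1 + 3)**2 = 2**2 = 4)
(o*1 + x)**2 = (13*1 + 4)**2 = (13 + 4)**2 = 17**2 = 289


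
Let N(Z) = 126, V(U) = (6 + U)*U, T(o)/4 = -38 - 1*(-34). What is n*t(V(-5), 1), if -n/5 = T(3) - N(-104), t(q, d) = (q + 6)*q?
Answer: -3550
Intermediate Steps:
T(o) = -16 (T(o) = 4*(-38 - 1*(-34)) = 4*(-38 + 34) = 4*(-4) = -16)
V(U) = U*(6 + U)
t(q, d) = q*(6 + q) (t(q, d) = (6 + q)*q = q*(6 + q))
n = 710 (n = -5*(-16 - 1*126) = -5*(-16 - 126) = -5*(-142) = 710)
n*t(V(-5), 1) = 710*((-5*(6 - 5))*(6 - 5*(6 - 5))) = 710*((-5*1)*(6 - 5*1)) = 710*(-5*(6 - 5)) = 710*(-5*1) = 710*(-5) = -3550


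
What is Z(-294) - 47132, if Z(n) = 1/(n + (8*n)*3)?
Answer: -346420201/7350 ≈ -47132.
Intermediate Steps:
Z(n) = 1/(25*n) (Z(n) = 1/(n + 24*n) = 1/(25*n))
Z(-294) - 47132 = (1/25)/(-294) - 47132 = (1/25)*(-1/294) - 47132 = -1/7350 - 47132 = -346420201/7350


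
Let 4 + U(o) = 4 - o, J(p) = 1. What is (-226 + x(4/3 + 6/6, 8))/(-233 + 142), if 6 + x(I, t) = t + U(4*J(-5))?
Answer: 228/91 ≈ 2.5055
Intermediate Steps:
U(o) = -o (U(o) = -4 + (4 - o) = -o)
x(I, t) = -10 + t (x(I, t) = -6 + (t - 4) = -6 + (-4 + t) = -10 + t)
(-226 + x(4/3 + 6/6, 8))/(-233 + 142) = (-226 + (-10 + 8))/(-233 + 142) = (-226 - 2)/(-91) = -228*(-1/91) = 228/91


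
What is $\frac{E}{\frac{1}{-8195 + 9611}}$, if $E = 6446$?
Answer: $9127536$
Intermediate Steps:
$\frac{E}{\frac{1}{-8195 + 9611}} = \frac{6446}{\frac{1}{-8195 + 9611}} = \frac{6446}{\frac{1}{1416}} = 6446 \frac{1}{\frac{1}{1416}} = 6446 \cdot 1416 = 9127536$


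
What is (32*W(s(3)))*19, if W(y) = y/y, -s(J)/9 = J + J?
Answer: 608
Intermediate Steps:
s(J) = -18*J (s(J) = -9*(J + J) = -18*J)
W(y) = 1
(32*W(s(3)))*19 = (32*1)*19 = 32*19 = 608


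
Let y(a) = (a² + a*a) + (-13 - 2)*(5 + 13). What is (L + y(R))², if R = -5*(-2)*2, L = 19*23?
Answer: 935089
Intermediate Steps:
L = 437
R = 20 (R = 10*2 = 20)
y(a) = -270 + 2*a² (y(a) = (a² + a²) - 15*18 = 2*a² - 270 = -270 + 2*a²)
(L + y(R))² = (437 + (-270 + 2*20²))² = (437 + (-270 + 2*400))² = (437 + (-270 + 800))² = (437 + 530)² = 967² = 935089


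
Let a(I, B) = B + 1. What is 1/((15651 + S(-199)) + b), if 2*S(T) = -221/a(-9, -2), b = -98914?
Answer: -2/166305 ≈ -1.2026e-5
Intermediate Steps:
a(I, B) = 1 + B
S(T) = 221/2 (S(T) = (-221/(1 - 2))/2 = (-221/(-1))/2 = (-221*(-1))/2 = (½)*221 = 221/2)
1/((15651 + S(-199)) + b) = 1/((15651 + 221/2) - 98914) = 1/(31523/2 - 98914) = 1/(-166305/2) = -2/166305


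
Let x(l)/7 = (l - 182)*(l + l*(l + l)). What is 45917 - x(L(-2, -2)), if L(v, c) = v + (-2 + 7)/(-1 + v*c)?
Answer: 1235930/27 ≈ 45775.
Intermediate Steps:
L(v, c) = v + 5/(-1 + c*v)
x(l) = 7*(-182 + l)*(l + 2*l**2) (x(l) = 7*((l - 182)*(l + l*(l + l))) = 7*((-182 + l)*(l + l*(2*l))) = 7*((-182 + l)*(l + 2*l**2)) = 7*(-182 + l)*(l + 2*l**2))
45917 - x(L(-2, -2)) = 45917 - 7*(5 - 1*(-2) - 2*(-2)**2)/(-1 - 2*(-2))*(-182 - 363*(5 - 1*(-2) - 2*(-2)**2)/(-1 - 2*(-2)) + 2*((5 - 1*(-2) - 2*(-2)**2)/(-1 - 2*(-2)))**2) = 45917 - 7*(5 + 2 - 2*4)/(-1 + 4)*(-182 - 363*(5 + 2 - 2*4)/(-1 + 4) + 2*((5 + 2 - 2*4)/(-1 + 4))**2) = 45917 - 7*(5 + 2 - 8)/3*(-182 - 363*(5 + 2 - 8)/3 + 2*((5 + 2 - 8)/3)**2) = 45917 - 7*(1/3)*(-1)*(-182 - 121*(-1) + 2*((1/3)*(-1))**2) = 45917 - 7*(-1)*(-182 - 363*(-1/3) + 2*(-1/3)**2)/3 = 45917 - 7*(-1)*(-182 + 121 + 2*(1/9))/3 = 45917 - 7*(-1)*(-182 + 121 + 2/9)/3 = 45917 - 7*(-1)*(-547)/(3*9) = 45917 - 1*3829/27 = 45917 - 3829/27 = 1235930/27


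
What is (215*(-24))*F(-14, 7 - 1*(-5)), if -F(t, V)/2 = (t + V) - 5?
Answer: -72240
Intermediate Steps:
F(t, V) = 10 - 2*V - 2*t (F(t, V) = -2*((t + V) - 5) = -2*((V + t) - 5) = -2*(-5 + V + t) = 10 - 2*V - 2*t)
(215*(-24))*F(-14, 7 - 1*(-5)) = (215*(-24))*(10 - 2*(7 - 1*(-5)) - 2*(-14)) = -5160*(10 - 2*(7 + 5) + 28) = -5160*(10 - 2*12 + 28) = -5160*(10 - 24 + 28) = -5160*14 = -72240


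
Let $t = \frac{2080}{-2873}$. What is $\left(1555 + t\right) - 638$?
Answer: $\frac{202497}{221} \approx 916.28$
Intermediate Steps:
$t = - \frac{160}{221}$ ($t = 2080 \left(- \frac{1}{2873}\right) = - \frac{160}{221} \approx -0.72398$)
$\left(1555 + t\right) - 638 = \left(1555 - \frac{160}{221}\right) - 638 = \frac{343495}{221} - 638 = \frac{202497}{221}$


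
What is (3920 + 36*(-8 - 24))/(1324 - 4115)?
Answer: -2768/2791 ≈ -0.99176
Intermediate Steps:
(3920 + 36*(-8 - 24))/(1324 - 4115) = (3920 + 36*(-32))/(-2791) = (3920 - 1152)*(-1/2791) = 2768*(-1/2791) = -2768/2791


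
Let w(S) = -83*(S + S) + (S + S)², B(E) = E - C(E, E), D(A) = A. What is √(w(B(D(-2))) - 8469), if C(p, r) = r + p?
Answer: I*√8785 ≈ 93.728*I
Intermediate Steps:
C(p, r) = p + r
B(E) = -E (B(E) = E - (E + E) = E - 2*E = -E)
w(S) = -166*S + 4*S² (w(S) = -166*S + (2*S)² = -166*S + 4*S²)
√(w(B(D(-2))) - 8469) = √(2*(-1*(-2))*(-83 + 2*(-1*(-2))) - 8469) = √(2*2*(-83 + 2*2) - 8469) = √(2*2*(-83 + 4) - 8469) = √(2*2*(-79) - 8469) = √(-316 - 8469) = √(-8785) = I*√8785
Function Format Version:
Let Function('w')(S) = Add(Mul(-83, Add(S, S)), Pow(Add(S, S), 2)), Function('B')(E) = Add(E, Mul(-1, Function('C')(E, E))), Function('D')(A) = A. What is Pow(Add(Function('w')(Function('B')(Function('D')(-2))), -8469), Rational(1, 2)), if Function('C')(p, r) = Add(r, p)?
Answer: Mul(I, Pow(8785, Rational(1, 2))) ≈ Mul(93.728, I)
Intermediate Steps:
Function('C')(p, r) = Add(p, r)
Function('B')(E) = Mul(-1, E) (Function('B')(E) = Add(E, Mul(-1, Add(E, E))) = Add(E, Mul(-1, Mul(2, E))) = Add(E, Mul(-2, E)) = Mul(-1, E))
Function('w')(S) = Add(Mul(-166, S), Mul(4, Pow(S, 2))) (Function('w')(S) = Add(Mul(-83, Mul(2, S)), Pow(Mul(2, S), 2)) = Add(Mul(-166, S), Mul(4, Pow(S, 2))))
Pow(Add(Function('w')(Function('B')(Function('D')(-2))), -8469), Rational(1, 2)) = Pow(Add(Mul(2, Mul(-1, -2), Add(-83, Mul(2, Mul(-1, -2)))), -8469), Rational(1, 2)) = Pow(Add(Mul(2, 2, Add(-83, Mul(2, 2))), -8469), Rational(1, 2)) = Pow(Add(Mul(2, 2, Add(-83, 4)), -8469), Rational(1, 2)) = Pow(Add(Mul(2, 2, -79), -8469), Rational(1, 2)) = Pow(Add(-316, -8469), Rational(1, 2)) = Pow(-8785, Rational(1, 2)) = Mul(I, Pow(8785, Rational(1, 2)))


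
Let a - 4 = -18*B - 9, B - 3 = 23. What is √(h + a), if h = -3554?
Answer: I*√4027 ≈ 63.459*I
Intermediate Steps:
B = 26 (B = 3 + 23 = 26)
a = -473 (a = 4 + (-18*26 - 9) = 4 + (-468 - 9) = 4 - 477 = -473)
√(h + a) = √(-3554 - 473) = √(-4027) = I*√4027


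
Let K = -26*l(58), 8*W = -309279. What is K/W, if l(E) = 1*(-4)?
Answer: -832/309279 ≈ -0.0026901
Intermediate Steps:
W = -309279/8 (W = (⅛)*(-309279) = -309279/8 ≈ -38660.)
l(E) = -4
K = 104 (K = -26*(-4) = 104)
K/W = 104/(-309279/8) = 104*(-8/309279) = -832/309279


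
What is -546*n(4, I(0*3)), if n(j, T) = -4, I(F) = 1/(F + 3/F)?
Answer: 2184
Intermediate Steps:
-546*n(4, I(0*3)) = -546*(-4) = 2184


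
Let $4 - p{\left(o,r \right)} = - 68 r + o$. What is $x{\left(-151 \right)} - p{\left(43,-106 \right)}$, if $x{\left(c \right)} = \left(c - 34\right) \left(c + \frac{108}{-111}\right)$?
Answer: $35362$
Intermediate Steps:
$p{\left(o,r \right)} = 4 - o + 68 r$ ($p{\left(o,r \right)} = 4 - \left(- 68 r + o\right) = 4 - \left(o - 68 r\right) = 4 - o + 68 r$)
$x{\left(c \right)} = \left(-34 + c\right) \left(- \frac{36}{37} + c\right)$ ($x{\left(c \right)} = \left(-34 + c\right) \left(c + 108 \left(- \frac{1}{111}\right)\right) = \left(-34 + c\right) \left(c - \frac{36}{37}\right) = \left(-34 + c\right) \left(- \frac{36}{37} + c\right)$)
$x{\left(-151 \right)} - p{\left(43,-106 \right)} = \left(\frac{1224}{37} + \left(-151\right)^{2} - - \frac{195394}{37}\right) - \left(4 - 43 + 68 \left(-106\right)\right) = \left(\frac{1224}{37} + 22801 + \frac{195394}{37}\right) - \left(4 - 43 - 7208\right) = 28115 - -7247 = 28115 + 7247 = 35362$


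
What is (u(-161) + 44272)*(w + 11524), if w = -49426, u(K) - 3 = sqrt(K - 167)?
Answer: -1678111050 - 75804*I*sqrt(82) ≈ -1.6781e+9 - 6.8643e+5*I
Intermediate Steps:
u(K) = 3 + sqrt(-167 + K) (u(K) = 3 + sqrt(K - 167) = 3 + sqrt(-167 + K))
(u(-161) + 44272)*(w + 11524) = ((3 + sqrt(-167 - 161)) + 44272)*(-49426 + 11524) = ((3 + sqrt(-328)) + 44272)*(-37902) = ((3 + 2*I*sqrt(82)) + 44272)*(-37902) = (44275 + 2*I*sqrt(82))*(-37902) = -1678111050 - 75804*I*sqrt(82)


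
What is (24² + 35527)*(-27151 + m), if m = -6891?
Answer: -1229018326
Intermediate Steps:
(24² + 35527)*(-27151 + m) = (24² + 35527)*(-27151 - 6891) = (576 + 35527)*(-34042) = 36103*(-34042) = -1229018326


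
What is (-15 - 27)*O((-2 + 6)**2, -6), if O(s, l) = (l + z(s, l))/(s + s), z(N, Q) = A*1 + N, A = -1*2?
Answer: -21/2 ≈ -10.500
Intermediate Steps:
A = -2
z(N, Q) = -2 + N (z(N, Q) = -2*1 + N = -2 + N)
O(s, l) = (-2 + l + s)/(2*s) (O(s, l) = (l + (-2 + s))/(s + s) = (-2 + l + s)/((2*s)) = (-2 + l + s)*(1/(2*s)) = (-2 + l + s)/(2*s))
(-15 - 27)*O((-2 + 6)**2, -6) = (-15 - 27)*((-2 - 6 + (-2 + 6)**2)/(2*((-2 + 6)**2))) = -21*(-2 - 6 + 4**2)/(4**2) = -21*(-2 - 6 + 16)/16 = -21*8/16 = -42*1/4 = -21/2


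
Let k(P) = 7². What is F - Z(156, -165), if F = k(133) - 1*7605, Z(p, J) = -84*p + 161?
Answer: 5387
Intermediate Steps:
Z(p, J) = 161 - 84*p
k(P) = 49
F = -7556 (F = 49 - 1*7605 = 49 - 7605 = -7556)
F - Z(156, -165) = -7556 - (161 - 84*156) = -7556 - (161 - 13104) = -7556 - 1*(-12943) = -7556 + 12943 = 5387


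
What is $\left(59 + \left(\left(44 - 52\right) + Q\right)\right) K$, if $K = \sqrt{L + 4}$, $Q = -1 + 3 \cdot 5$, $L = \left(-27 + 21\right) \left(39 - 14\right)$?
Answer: $65 i \sqrt{146} \approx 785.4 i$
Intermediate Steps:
$L = -150$ ($L = \left(-6\right) 25 = -150$)
$Q = 14$ ($Q = -1 + 15 = 14$)
$K = i \sqrt{146}$ ($K = \sqrt{-150 + 4} = \sqrt{-146} = i \sqrt{146} \approx 12.083 i$)
$\left(59 + \left(\left(44 - 52\right) + Q\right)\right) K = \left(59 + \left(\left(44 - 52\right) + 14\right)\right) i \sqrt{146} = \left(59 + \left(-8 + 14\right)\right) i \sqrt{146} = \left(59 + 6\right) i \sqrt{146} = 65 i \sqrt{146}$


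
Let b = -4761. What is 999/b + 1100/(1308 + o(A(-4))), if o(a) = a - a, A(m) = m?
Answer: 109178/172983 ≈ 0.63115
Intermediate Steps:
o(a) = 0
999/b + 1100/(1308 + o(A(-4))) = 999/(-4761) + 1100/(1308 + 0) = 999*(-1/4761) + 1100/1308 = -111/529 + 1100*(1/1308) = -111/529 + 275/327 = 109178/172983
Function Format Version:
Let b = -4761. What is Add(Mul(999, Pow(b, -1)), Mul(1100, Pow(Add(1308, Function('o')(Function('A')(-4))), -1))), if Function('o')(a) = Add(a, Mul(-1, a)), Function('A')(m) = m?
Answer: Rational(109178, 172983) ≈ 0.63115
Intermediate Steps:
Function('o')(a) = 0
Add(Mul(999, Pow(b, -1)), Mul(1100, Pow(Add(1308, Function('o')(Function('A')(-4))), -1))) = Add(Mul(999, Pow(-4761, -1)), Mul(1100, Pow(Add(1308, 0), -1))) = Add(Mul(999, Rational(-1, 4761)), Mul(1100, Pow(1308, -1))) = Add(Rational(-111, 529), Mul(1100, Rational(1, 1308))) = Add(Rational(-111, 529), Rational(275, 327)) = Rational(109178, 172983)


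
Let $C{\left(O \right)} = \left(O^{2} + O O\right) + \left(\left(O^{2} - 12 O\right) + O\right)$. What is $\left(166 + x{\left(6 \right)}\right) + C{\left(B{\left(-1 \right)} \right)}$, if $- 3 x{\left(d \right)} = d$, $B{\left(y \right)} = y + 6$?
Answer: $184$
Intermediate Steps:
$B{\left(y \right)} = 6 + y$
$x{\left(d \right)} = - \frac{d}{3}$
$C{\left(O \right)} = - 11 O + 3 O^{2}$ ($C{\left(O \right)} = \left(O^{2} + O^{2}\right) + \left(O^{2} - 11 O\right) = 2 O^{2} + \left(O^{2} - 11 O\right) = - 11 O + 3 O^{2}$)
$\left(166 + x{\left(6 \right)}\right) + C{\left(B{\left(-1 \right)} \right)} = \left(166 - 2\right) + \left(6 - 1\right) \left(-11 + 3 \left(6 - 1\right)\right) = \left(166 - 2\right) + 5 \left(-11 + 3 \cdot 5\right) = 164 + 5 \left(-11 + 15\right) = 164 + 5 \cdot 4 = 164 + 20 = 184$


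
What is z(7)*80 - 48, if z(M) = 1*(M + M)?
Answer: 1072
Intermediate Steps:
z(M) = 2*M (z(M) = 1*(2*M) = 2*M)
z(7)*80 - 48 = (2*7)*80 - 48 = 14*80 - 48 = 1120 - 48 = 1072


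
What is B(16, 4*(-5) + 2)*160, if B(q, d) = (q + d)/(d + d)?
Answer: 80/9 ≈ 8.8889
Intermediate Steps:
B(q, d) = (d + q)/(2*d) (B(q, d) = (d + q)/((2*d)) = (d + q)*(1/(2*d)) = (d + q)/(2*d))
B(16, 4*(-5) + 2)*160 = (((4*(-5) + 2) + 16)/(2*(4*(-5) + 2)))*160 = (((-20 + 2) + 16)/(2*(-20 + 2)))*160 = ((½)*(-18 + 16)/(-18))*160 = ((½)*(-1/18)*(-2))*160 = (1/18)*160 = 80/9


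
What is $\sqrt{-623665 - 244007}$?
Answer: $18 i \sqrt{2678} \approx 931.49 i$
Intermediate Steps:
$\sqrt{-623665 - 244007} = \sqrt{-867672} = 18 i \sqrt{2678}$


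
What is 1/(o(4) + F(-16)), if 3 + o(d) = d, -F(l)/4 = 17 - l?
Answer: -1/131 ≈ -0.0076336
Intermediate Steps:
F(l) = -68 + 4*l (F(l) = -4*(17 - l) = -68 + 4*l)
o(d) = -3 + d
1/(o(4) + F(-16)) = 1/((-3 + 4) + (-68 + 4*(-16))) = 1/(1 + (-68 - 64)) = 1/(1 - 132) = 1/(-131) = -1/131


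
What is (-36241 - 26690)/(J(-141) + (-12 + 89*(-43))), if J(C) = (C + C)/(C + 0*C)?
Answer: 20977/1279 ≈ 16.401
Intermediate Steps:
J(C) = 2 (J(C) = (2*C)/(C + 0) = (2*C)/C = 2)
(-36241 - 26690)/(J(-141) + (-12 + 89*(-43))) = (-36241 - 26690)/(2 + (-12 + 89*(-43))) = -62931/(2 + (-12 - 3827)) = -62931/(2 - 3839) = -62931/(-3837) = -62931*(-1/3837) = 20977/1279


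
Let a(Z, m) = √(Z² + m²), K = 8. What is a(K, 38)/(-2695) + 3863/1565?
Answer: 3863/1565 - 2*√377/2695 ≈ 2.4540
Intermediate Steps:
a(K, 38)/(-2695) + 3863/1565 = √(8² + 38²)/(-2695) + 3863/1565 = √(64 + 1444)*(-1/2695) + 3863*(1/1565) = √1508*(-1/2695) + 3863/1565 = (2*√377)*(-1/2695) + 3863/1565 = -2*√377/2695 + 3863/1565 = 3863/1565 - 2*√377/2695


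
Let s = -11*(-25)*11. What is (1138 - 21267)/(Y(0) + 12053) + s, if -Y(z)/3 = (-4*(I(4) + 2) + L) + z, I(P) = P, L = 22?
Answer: 36458346/12059 ≈ 3023.3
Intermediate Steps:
s = 3025 (s = 275*11 = 3025)
Y(z) = 6 - 3*z (Y(z) = -3*((-4*(4 + 2) + 22) + z) = -3*((-4*6 + 22) + z) = -3*((-24 + 22) + z) = -3*(-2 + z) = 6 - 3*z)
(1138 - 21267)/(Y(0) + 12053) + s = (1138 - 21267)/((6 - 3*0) + 12053) + 3025 = -20129/((6 + 0) + 12053) + 3025 = -20129/(6 + 12053) + 3025 = -20129/12059 + 3025 = 36458346/12059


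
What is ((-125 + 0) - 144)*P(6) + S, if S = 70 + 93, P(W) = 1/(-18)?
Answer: 3203/18 ≈ 177.94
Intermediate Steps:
P(W) = -1/18
S = 163
((-125 + 0) - 144)*P(6) + S = ((-125 + 0) - 144)*(-1/18) + 163 = (-125 - 144)*(-1/18) + 163 = -269*(-1/18) + 163 = 269/18 + 163 = 3203/18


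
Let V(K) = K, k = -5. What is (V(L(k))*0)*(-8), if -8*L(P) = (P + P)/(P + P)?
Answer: 0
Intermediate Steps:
L(P) = -⅛ (L(P) = -(P + P)/(8*(P + P)) = -2*P/(8*(2*P)) = -2*P*1/(2*P)/8 = -⅛*1 = -⅛)
(V(L(k))*0)*(-8) = -⅛*0*(-8) = 0*(-8) = 0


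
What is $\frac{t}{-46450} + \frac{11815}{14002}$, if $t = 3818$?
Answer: $\frac{247673557}{325196450} \approx 0.76161$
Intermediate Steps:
$\frac{t}{-46450} + \frac{11815}{14002} = \frac{3818}{-46450} + \frac{11815}{14002} = 3818 \left(- \frac{1}{46450}\right) + 11815 \cdot \frac{1}{14002} = - \frac{1909}{23225} + \frac{11815}{14002} = \frac{247673557}{325196450}$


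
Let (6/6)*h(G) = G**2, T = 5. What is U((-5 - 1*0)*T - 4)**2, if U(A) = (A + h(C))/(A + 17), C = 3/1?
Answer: 25/9 ≈ 2.7778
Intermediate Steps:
C = 3 (C = 3*1 = 3)
h(G) = G**2
U(A) = (9 + A)/(17 + A) (U(A) = (A + 3**2)/(A + 17) = (A + 9)/(17 + A) = (9 + A)/(17 + A))
U((-5 - 1*0)*T - 4)**2 = ((9 + ((-5 - 1*0)*5 - 4))/(17 + ((-5 - 1*0)*5 - 4)))**2 = ((9 + ((-5 + 0)*5 - 4))/(17 + ((-5 + 0)*5 - 4)))**2 = ((9 + (-5*5 - 4))/(17 + (-5*5 - 4)))**2 = ((9 + (-25 - 4))/(17 + (-25 - 4)))**2 = ((9 - 29)/(17 - 29))**2 = (-20/(-12))**2 = (-1/12*(-20))**2 = (5/3)**2 = 25/9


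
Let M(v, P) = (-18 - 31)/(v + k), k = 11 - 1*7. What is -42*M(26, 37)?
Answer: 343/5 ≈ 68.600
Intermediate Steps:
k = 4 (k = 11 - 7 = 4)
M(v, P) = -49/(4 + v) (M(v, P) = (-18 - 31)/(v + 4) = -49/(4 + v))
-42*M(26, 37) = -(-2058)/(4 + 26) = -(-2058)/30 = -42*(-49/30) = 343/5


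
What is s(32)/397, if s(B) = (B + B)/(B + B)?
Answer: 1/397 ≈ 0.0025189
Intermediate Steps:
s(B) = 1 (s(B) = (2*B)/((2*B)) = (2*B)*(1/(2*B)) = 1)
s(32)/397 = 1/397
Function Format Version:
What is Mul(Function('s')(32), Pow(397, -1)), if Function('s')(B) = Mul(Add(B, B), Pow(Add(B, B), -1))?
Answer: Rational(1, 397) ≈ 0.0025189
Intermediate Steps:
Function('s')(B) = 1 (Function('s')(B) = Mul(Mul(2, B), Pow(Mul(2, B), -1)) = Mul(Mul(2, B), Mul(Rational(1, 2), Pow(B, -1))) = 1)
Mul(Function('s')(32), Pow(397, -1)) = Mul(1, Pow(397, -1)) = Mul(1, Rational(1, 397)) = Rational(1, 397)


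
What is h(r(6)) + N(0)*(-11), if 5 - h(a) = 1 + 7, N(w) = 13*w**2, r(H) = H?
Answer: -3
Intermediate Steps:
h(a) = -3 (h(a) = 5 - (1 + 7) = 5 - 1*8 = 5 - 8 = -3)
h(r(6)) + N(0)*(-11) = -3 + (13*0**2)*(-11) = -3 + (13*0)*(-11) = -3 + 0*(-11) = -3 + 0 = -3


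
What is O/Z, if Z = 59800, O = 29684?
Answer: 7421/14950 ≈ 0.49639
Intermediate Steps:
O/Z = 29684/59800 = 29684*(1/59800) = 7421/14950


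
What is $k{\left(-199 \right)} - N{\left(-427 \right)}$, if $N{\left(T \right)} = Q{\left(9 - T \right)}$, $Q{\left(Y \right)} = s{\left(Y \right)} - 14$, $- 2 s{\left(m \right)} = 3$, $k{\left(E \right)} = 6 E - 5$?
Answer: $- \frac{2367}{2} \approx -1183.5$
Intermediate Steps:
$k{\left(E \right)} = -5 + 6 E$
$s{\left(m \right)} = - \frac{3}{2}$ ($s{\left(m \right)} = \left(- \frac{1}{2}\right) 3 = - \frac{3}{2}$)
$Q{\left(Y \right)} = - \frac{31}{2}$ ($Q{\left(Y \right)} = - \frac{3}{2} - 14 = - \frac{31}{2}$)
$N{\left(T \right)} = - \frac{31}{2}$
$k{\left(-199 \right)} - N{\left(-427 \right)} = \left(-5 + 6 \left(-199\right)\right) - - \frac{31}{2} = \left(-5 - 1194\right) + \frac{31}{2} = -1199 + \frac{31}{2} = - \frac{2367}{2}$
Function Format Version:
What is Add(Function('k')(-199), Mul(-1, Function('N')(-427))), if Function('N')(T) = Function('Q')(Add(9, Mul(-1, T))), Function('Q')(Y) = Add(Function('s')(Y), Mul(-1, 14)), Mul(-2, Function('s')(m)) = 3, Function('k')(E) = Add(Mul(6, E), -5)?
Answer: Rational(-2367, 2) ≈ -1183.5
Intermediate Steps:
Function('k')(E) = Add(-5, Mul(6, E))
Function('s')(m) = Rational(-3, 2) (Function('s')(m) = Mul(Rational(-1, 2), 3) = Rational(-3, 2))
Function('Q')(Y) = Rational(-31, 2) (Function('Q')(Y) = Add(Rational(-3, 2), Mul(-1, 14)) = Add(Rational(-3, 2), -14) = Rational(-31, 2))
Function('N')(T) = Rational(-31, 2)
Add(Function('k')(-199), Mul(-1, Function('N')(-427))) = Add(Add(-5, Mul(6, -199)), Mul(-1, Rational(-31, 2))) = Add(Add(-5, -1194), Rational(31, 2)) = Add(-1199, Rational(31, 2)) = Rational(-2367, 2)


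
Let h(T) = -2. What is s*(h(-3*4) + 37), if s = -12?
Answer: -420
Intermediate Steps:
s*(h(-3*4) + 37) = -12*(-2 + 37) = -12*35 = -420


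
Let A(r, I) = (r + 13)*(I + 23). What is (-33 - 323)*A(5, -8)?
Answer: -96120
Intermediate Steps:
A(r, I) = (13 + r)*(23 + I)
(-33 - 323)*A(5, -8) = (-33 - 323)*(299 + 13*(-8) + 23*5 - 8*5) = -356*(299 - 104 + 115 - 40) = -356*270 = -96120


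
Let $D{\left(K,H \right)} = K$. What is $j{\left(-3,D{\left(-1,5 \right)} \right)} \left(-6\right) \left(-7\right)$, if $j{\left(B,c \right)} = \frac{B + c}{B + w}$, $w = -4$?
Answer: $24$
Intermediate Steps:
$j{\left(B,c \right)} = \frac{B + c}{-4 + B}$ ($j{\left(B,c \right)} = \frac{B + c}{B - 4} = \frac{B + c}{-4 + B}$)
$j{\left(-3,D{\left(-1,5 \right)} \right)} \left(-6\right) \left(-7\right) = \frac{-3 - 1}{-4 - 3} \left(-6\right) \left(-7\right) = \frac{1}{-7} \left(-4\right) \left(-6\right) \left(-7\right) = \left(- \frac{1}{7}\right) \left(-4\right) \left(-6\right) \left(-7\right) = \frac{4}{7} \left(-6\right) \left(-7\right) = \left(- \frac{24}{7}\right) \left(-7\right) = 24$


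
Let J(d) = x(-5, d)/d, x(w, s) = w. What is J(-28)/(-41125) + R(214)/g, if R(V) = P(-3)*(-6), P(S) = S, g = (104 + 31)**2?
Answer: 18343/18654300 ≈ 0.00098331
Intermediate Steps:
g = 18225 (g = 135**2 = 18225)
R(V) = 18 (R(V) = -3*(-6) = 18)
J(d) = -5/d
J(-28)/(-41125) + R(214)/g = -5/(-28)/(-41125) + 18/18225 = -5*(-1/28)*(-1/41125) + 18*(1/18225) = (5/28)*(-1/41125) + 2/2025 = -1/230300 + 2/2025 = 18343/18654300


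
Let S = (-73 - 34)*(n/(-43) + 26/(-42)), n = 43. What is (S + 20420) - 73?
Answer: 430925/21 ≈ 20520.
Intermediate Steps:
S = 3638/21 (S = (-73 - 34)*(43/(-43) + 26/(-42)) = -107*(43*(-1/43) + 26*(-1/42)) = -107*(-1 - 13/21) = -107*(-34/21) = 3638/21 ≈ 173.24)
(S + 20420) - 73 = (3638/21 + 20420) - 73 = 432458/21 - 73 = 430925/21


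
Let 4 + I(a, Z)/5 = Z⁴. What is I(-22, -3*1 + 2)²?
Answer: 225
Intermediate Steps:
I(a, Z) = -20 + 5*Z⁴
I(-22, -3*1 + 2)² = (-20 + 5*(-3*1 + 2)⁴)² = (-20 + 5*(-3 + 2)⁴)² = (-20 + 5*(-1)⁴)² = (-20 + 5*1)² = (-20 + 5)² = (-15)² = 225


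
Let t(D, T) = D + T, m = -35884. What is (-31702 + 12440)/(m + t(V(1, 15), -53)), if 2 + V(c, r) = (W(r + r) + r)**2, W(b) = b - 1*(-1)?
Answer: 19262/33823 ≈ 0.56949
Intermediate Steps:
W(b) = 1 + b (W(b) = b + 1 = 1 + b)
V(c, r) = -2 + (1 + 3*r)**2 (V(c, r) = -2 + ((1 + (r + r)) + r)**2 = -2 + ((1 + 2*r) + r)**2 = -2 + (1 + 3*r)**2)
(-31702 + 12440)/(m + t(V(1, 15), -53)) = (-31702 + 12440)/(-35884 + ((-2 + (1 + 3*15)**2) - 53)) = -19262/(-35884 + ((-2 + (1 + 45)**2) - 53)) = -19262/(-35884 + ((-2 + 46**2) - 53)) = -19262/(-35884 + ((-2 + 2116) - 53)) = -19262/(-35884 + (2114 - 53)) = -19262/(-35884 + 2061) = -19262/(-33823) = -19262*(-1/33823) = 19262/33823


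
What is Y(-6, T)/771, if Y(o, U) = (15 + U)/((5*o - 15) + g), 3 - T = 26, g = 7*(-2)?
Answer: 8/45489 ≈ 0.00017587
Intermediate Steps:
g = -14
T = -23 (T = 3 - 1*26 = 3 - 26 = -23)
Y(o, U) = (15 + U)/(-29 + 5*o) (Y(o, U) = (15 + U)/((5*o - 15) - 14) = (15 + U)/((-15 + 5*o) - 14) = (15 + U)/(-29 + 5*o))
Y(-6, T)/771 = ((15 - 23)/(-29 + 5*(-6)))/771 = (-8/(-29 - 30))*(1/771) = (-8/(-59))*(1/771) = -1/59*(-8)*(1/771) = (8/59)*(1/771) = 8/45489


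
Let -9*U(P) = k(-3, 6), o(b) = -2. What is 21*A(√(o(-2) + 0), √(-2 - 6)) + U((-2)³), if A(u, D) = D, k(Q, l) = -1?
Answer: ⅑ + 42*I*√2 ≈ 0.11111 + 59.397*I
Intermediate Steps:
U(P) = ⅑ (U(P) = -⅑*(-1) = ⅑)
21*A(√(o(-2) + 0), √(-2 - 6)) + U((-2)³) = 21*√(-2 - 6) + ⅑ = 21*√(-8) + ⅑ = 21*(2*I*√2) + ⅑ = 42*I*√2 + ⅑ = ⅑ + 42*I*√2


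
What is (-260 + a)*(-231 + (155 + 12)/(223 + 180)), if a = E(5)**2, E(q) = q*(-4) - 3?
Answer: -24997094/403 ≈ -62028.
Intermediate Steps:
E(q) = -3 - 4*q (E(q) = -4*q - 3 = -3 - 4*q)
a = 529 (a = (-3 - 4*5)**2 = (-3 - 20)**2 = (-23)**2 = 529)
(-260 + a)*(-231 + (155 + 12)/(223 + 180)) = (-260 + 529)*(-231 + (155 + 12)/(223 + 180)) = 269*(-231 + 167/403) = 269*(-92926/403) = -24997094/403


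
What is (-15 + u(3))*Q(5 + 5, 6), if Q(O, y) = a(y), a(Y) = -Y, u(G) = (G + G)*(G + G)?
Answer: -126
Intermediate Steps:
u(G) = 4*G² (u(G) = (2*G)*(2*G) = 4*G²)
Q(O, y) = -y
(-15 + u(3))*Q(5 + 5, 6) = (-15 + 4*3²)*(-1*6) = (-15 + 4*9)*(-6) = (-15 + 36)*(-6) = 21*(-6) = -126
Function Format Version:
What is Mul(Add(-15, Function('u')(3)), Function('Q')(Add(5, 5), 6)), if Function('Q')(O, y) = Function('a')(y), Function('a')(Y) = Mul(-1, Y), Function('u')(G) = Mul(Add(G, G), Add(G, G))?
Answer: -126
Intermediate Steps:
Function('u')(G) = Mul(4, Pow(G, 2)) (Function('u')(G) = Mul(Mul(2, G), Mul(2, G)) = Mul(4, Pow(G, 2)))
Function('Q')(O, y) = Mul(-1, y)
Mul(Add(-15, Function('u')(3)), Function('Q')(Add(5, 5), 6)) = Mul(Add(-15, Mul(4, Pow(3, 2))), Mul(-1, 6)) = Mul(Add(-15, Mul(4, 9)), -6) = Mul(Add(-15, 36), -6) = Mul(21, -6) = -126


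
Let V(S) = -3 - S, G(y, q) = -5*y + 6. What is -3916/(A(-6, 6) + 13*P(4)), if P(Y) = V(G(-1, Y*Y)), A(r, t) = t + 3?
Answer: 3916/173 ≈ 22.636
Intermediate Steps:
G(y, q) = 6 - 5*y
A(r, t) = 3 + t
P(Y) = -14 (P(Y) = -3 - (6 - 5*(-1)) = -3 - (6 + 5) = -3 - 1*11 = -3 - 11 = -14)
-3916/(A(-6, 6) + 13*P(4)) = -3916/((3 + 6) + 13*(-14)) = -3916/(9 - 182) = -3916/(-173) = -3916*(-1/173) = 3916/173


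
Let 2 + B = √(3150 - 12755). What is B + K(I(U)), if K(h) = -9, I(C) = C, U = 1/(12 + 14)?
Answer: -11 + I*√9605 ≈ -11.0 + 98.005*I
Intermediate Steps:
U = 1/26 ≈ 0.038462
B = -2 + I*√9605 (B = -2 + √(3150 - 12755) = -2 + √(-9605) = -2 + I*√9605 ≈ -2.0 + 98.005*I)
B + K(I(U)) = (-2 + I*√9605) - 9 = -11 + I*√9605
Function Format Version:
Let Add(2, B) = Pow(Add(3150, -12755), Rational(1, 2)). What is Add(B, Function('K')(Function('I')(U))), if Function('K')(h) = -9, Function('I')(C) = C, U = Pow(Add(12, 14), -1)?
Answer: Add(-11, Mul(I, Pow(9605, Rational(1, 2)))) ≈ Add(-11.000, Mul(98.005, I))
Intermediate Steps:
U = Rational(1, 26) (U = Pow(26, -1) = Rational(1, 26) ≈ 0.038462)
B = Add(-2, Mul(I, Pow(9605, Rational(1, 2)))) (B = Add(-2, Pow(Add(3150, -12755), Rational(1, 2))) = Add(-2, Pow(-9605, Rational(1, 2))) = Add(-2, Mul(I, Pow(9605, Rational(1, 2)))) ≈ Add(-2.0000, Mul(98.005, I)))
Add(B, Function('K')(Function('I')(U))) = Add(Add(-2, Mul(I, Pow(9605, Rational(1, 2)))), -9) = Add(-11, Mul(I, Pow(9605, Rational(1, 2))))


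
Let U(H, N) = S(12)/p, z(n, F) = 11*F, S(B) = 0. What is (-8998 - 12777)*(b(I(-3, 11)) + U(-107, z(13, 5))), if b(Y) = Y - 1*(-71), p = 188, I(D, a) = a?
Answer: -1785550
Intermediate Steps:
b(Y) = 71 + Y (b(Y) = Y + 71 = 71 + Y)
U(H, N) = 0 (U(H, N) = 0/188 = 0*(1/188) = 0)
(-8998 - 12777)*(b(I(-3, 11)) + U(-107, z(13, 5))) = (-8998 - 12777)*((71 + 11) + 0) = -21775*(82 + 0) = -21775*82 = -1785550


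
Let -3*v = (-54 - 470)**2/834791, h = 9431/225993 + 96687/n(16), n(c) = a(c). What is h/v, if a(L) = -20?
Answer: 18240514403901661/413681693120 ≈ 44093.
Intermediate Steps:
n(c) = -20
h = -21850396571/4519860 (h = 9431/225993 + 96687/(-20) = 9431*(1/225993) + 96687*(-1/20) = 9431/225993 - 96687/20 = -21850396571/4519860 ≈ -4834.3)
v = -274576/2504373 (v = -(-54 - 470)**2/(3*834791) = -(-524)**2/(3*834791) = -274576/(3*834791) = -1/3*274576/834791 = -274576/2504373 ≈ -0.10964)
h/v = -21850396571/(4519860*(-274576/2504373)) = -21850396571/4519860*(-2504373/274576) = 18240514403901661/413681693120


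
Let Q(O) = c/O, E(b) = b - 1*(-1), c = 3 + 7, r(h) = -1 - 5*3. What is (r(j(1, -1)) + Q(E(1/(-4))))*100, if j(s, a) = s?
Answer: -800/3 ≈ -266.67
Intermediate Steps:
r(h) = -16 (r(h) = -1 - 15 = -16)
c = 10
E(b) = 1 + b (E(b) = b + 1 = 1 + b)
Q(O) = 10/O
(r(j(1, -1)) + Q(E(1/(-4))))*100 = (-16 + 10/(1 + 1/(-4)))*100 = (-16 + 10/(1 - 1/4))*100 = (-16 + 10/(3/4))*100 = (-16 + 10*(4/3))*100 = (-16 + 40/3)*100 = -8/3*100 = -800/3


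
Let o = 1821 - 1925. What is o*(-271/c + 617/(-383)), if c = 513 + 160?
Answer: 53979536/257759 ≈ 209.42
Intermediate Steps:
o = -104
c = 673
o*(-271/c + 617/(-383)) = -104*(-271/673 + 617/(-383)) = -104*(-271*1/673 + 617*(-1/383)) = -104*(-271/673 - 617/383) = -104*(-519034/257759) = 53979536/257759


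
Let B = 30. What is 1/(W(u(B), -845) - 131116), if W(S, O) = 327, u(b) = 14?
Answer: -1/130789 ≈ -7.6459e-6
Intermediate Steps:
1/(W(u(B), -845) - 131116) = 1/(327 - 131116) = 1/(-130789) = -1/130789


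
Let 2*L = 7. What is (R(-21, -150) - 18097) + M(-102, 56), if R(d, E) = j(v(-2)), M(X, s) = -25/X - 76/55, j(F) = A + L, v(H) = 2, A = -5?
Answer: -50769481/2805 ≈ -18100.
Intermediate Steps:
L = 7/2 (L = (½)*7 = 7/2 ≈ 3.5000)
j(F) = -3/2 (j(F) = -5 + 7/2 = -3/2)
M(X, s) = -76/55 - 25/X (M(X, s) = -25/X - 76*1/55 = -25/X - 76/55 = -76/55 - 25/X)
R(d, E) = -3/2
(R(-21, -150) - 18097) + M(-102, 56) = (-3/2 - 18097) + (-76/55 - 25/(-102)) = -36197/2 + (-76/55 - 25*(-1/102)) = -36197/2 + (-76/55 + 25/102) = -36197/2 - 6377/5610 = -50769481/2805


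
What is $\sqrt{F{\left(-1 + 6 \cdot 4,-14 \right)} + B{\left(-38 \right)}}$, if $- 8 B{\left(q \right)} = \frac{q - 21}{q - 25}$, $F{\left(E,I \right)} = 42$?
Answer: $\frac{\sqrt{295526}}{84} \approx 6.4717$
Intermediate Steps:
$B{\left(q \right)} = - \frac{-21 + q}{8 \left(-25 + q\right)}$ ($B{\left(q \right)} = - \frac{\left(q - 21\right) \frac{1}{q - 25}}{8} = - \frac{\left(-21 + q\right) \frac{1}{-25 + q}}{8} = - \frac{\frac{1}{-25 + q} \left(-21 + q\right)}{8} = - \frac{-21 + q}{8 \left(-25 + q\right)}$)
$\sqrt{F{\left(-1 + 6 \cdot 4,-14 \right)} + B{\left(-38 \right)}} = \sqrt{42 + \frac{21 - -38}{8 \left(-25 - 38\right)}} = \sqrt{42 + \frac{21 + 38}{8 \left(-63\right)}} = \sqrt{42 + \frac{1}{8} \left(- \frac{1}{63}\right) 59} = \sqrt{42 - \frac{59}{504}} = \sqrt{\frac{21109}{504}} = \frac{\sqrt{295526}}{84}$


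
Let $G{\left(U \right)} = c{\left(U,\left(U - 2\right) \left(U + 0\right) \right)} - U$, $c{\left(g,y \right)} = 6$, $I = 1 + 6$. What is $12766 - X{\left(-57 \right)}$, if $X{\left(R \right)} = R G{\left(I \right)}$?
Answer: $12709$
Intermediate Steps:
$I = 7$
$G{\left(U \right)} = 6 - U$
$X{\left(R \right)} = - R$ ($X{\left(R \right)} = R \left(6 - 7\right) = R \left(-1\right) = - R$)
$12766 - X{\left(-57 \right)} = 12766 - \left(-1\right) \left(-57\right) = 12766 - 57 = 12709$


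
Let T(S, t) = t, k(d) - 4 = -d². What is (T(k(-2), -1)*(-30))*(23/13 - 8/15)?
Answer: 482/13 ≈ 37.077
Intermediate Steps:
k(d) = 4 - d²
(T(k(-2), -1)*(-30))*(23/13 - 8/15) = (-1*(-30))*(23/13 - 8/15) = 30*(23*(1/13) - 8*1/15) = 30*(23/13 - 8/15) = 30*(241/195) = 482/13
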